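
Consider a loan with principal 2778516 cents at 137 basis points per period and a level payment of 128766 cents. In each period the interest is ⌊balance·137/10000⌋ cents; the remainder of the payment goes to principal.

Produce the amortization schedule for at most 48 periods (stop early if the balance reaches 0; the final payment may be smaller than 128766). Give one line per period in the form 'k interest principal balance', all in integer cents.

1 38065 90701 2687815
2 36823 91943 2595872
3 35563 93203 2502669
4 34286 94480 2408189
5 32992 95774 2312415
6 31680 97086 2215329
7 30350 98416 2116913
8 29001 99765 2017148
9 27634 101132 1916016
10 26249 102517 1813499
11 24844 103922 1709577
12 23421 105345 1604232
13 21977 106789 1497443
14 20514 108252 1389191
15 19031 109735 1279456
16 17528 111238 1168218
17 16004 112762 1055456
18 14459 114307 941149
19 12893 115873 825276
20 11306 117460 707816
21 9697 119069 588747
22 8065 120701 468046
23 6412 122354 345692
24 4735 124031 221661
25 3036 125730 95931
26 1314 95931 0

1. interest=⌊2778516·137/10000⌋=38065; principal=128766-38065=90701; balance=2778516-90701=2687815
2. interest=⌊2687815·137/10000⌋=36823; principal=128766-36823=91943; balance=2687815-91943=2595872
3. interest=⌊2595872·137/10000⌋=35563; principal=128766-35563=93203; balance=2595872-93203=2502669
4. interest=⌊2502669·137/10000⌋=34286; principal=128766-34286=94480; balance=2502669-94480=2408189
5. interest=⌊2408189·137/10000⌋=32992; principal=128766-32992=95774; balance=2408189-95774=2312415
6. interest=⌊2312415·137/10000⌋=31680; principal=128766-31680=97086; balance=2312415-97086=2215329
7. interest=⌊2215329·137/10000⌋=30350; principal=128766-30350=98416; balance=2215329-98416=2116913
8. interest=⌊2116913·137/10000⌋=29001; principal=128766-29001=99765; balance=2116913-99765=2017148
9. interest=⌊2017148·137/10000⌋=27634; principal=128766-27634=101132; balance=2017148-101132=1916016
10. interest=⌊1916016·137/10000⌋=26249; principal=128766-26249=102517; balance=1916016-102517=1813499
11. interest=⌊1813499·137/10000⌋=24844; principal=128766-24844=103922; balance=1813499-103922=1709577
12. interest=⌊1709577·137/10000⌋=23421; principal=128766-23421=105345; balance=1709577-105345=1604232
13. interest=⌊1604232·137/10000⌋=21977; principal=128766-21977=106789; balance=1604232-106789=1497443
14. interest=⌊1497443·137/10000⌋=20514; principal=128766-20514=108252; balance=1497443-108252=1389191
15. interest=⌊1389191·137/10000⌋=19031; principal=128766-19031=109735; balance=1389191-109735=1279456
16. interest=⌊1279456·137/10000⌋=17528; principal=128766-17528=111238; balance=1279456-111238=1168218
17. interest=⌊1168218·137/10000⌋=16004; principal=128766-16004=112762; balance=1168218-112762=1055456
18. interest=⌊1055456·137/10000⌋=14459; principal=128766-14459=114307; balance=1055456-114307=941149
19. interest=⌊941149·137/10000⌋=12893; principal=128766-12893=115873; balance=941149-115873=825276
20. interest=⌊825276·137/10000⌋=11306; principal=128766-11306=117460; balance=825276-117460=707816
21. interest=⌊707816·137/10000⌋=9697; principal=128766-9697=119069; balance=707816-119069=588747
22. interest=⌊588747·137/10000⌋=8065; principal=128766-8065=120701; balance=588747-120701=468046
23. interest=⌊468046·137/10000⌋=6412; principal=128766-6412=122354; balance=468046-122354=345692
24. interest=⌊345692·137/10000⌋=4735; principal=128766-4735=124031; balance=345692-124031=221661
25. interest=⌊221661·137/10000⌋=3036; principal=128766-3036=125730; balance=221661-125730=95931
26. interest=⌊95931·137/10000⌋=1314; principal=min(128766-1314,95931)=95931; balance=95931-95931=0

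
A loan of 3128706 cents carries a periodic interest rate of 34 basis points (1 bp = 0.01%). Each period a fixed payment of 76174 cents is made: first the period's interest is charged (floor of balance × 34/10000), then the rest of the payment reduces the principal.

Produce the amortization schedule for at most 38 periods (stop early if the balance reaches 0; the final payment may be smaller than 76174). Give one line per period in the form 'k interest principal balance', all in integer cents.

1. interest=⌊3128706·34/10000⌋=10637; principal=76174-10637=65537; balance=3128706-65537=3063169
2. interest=⌊3063169·34/10000⌋=10414; principal=76174-10414=65760; balance=3063169-65760=2997409
3. interest=⌊2997409·34/10000⌋=10191; principal=76174-10191=65983; balance=2997409-65983=2931426
4. interest=⌊2931426·34/10000⌋=9966; principal=76174-9966=66208; balance=2931426-66208=2865218
5. interest=⌊2865218·34/10000⌋=9741; principal=76174-9741=66433; balance=2865218-66433=2798785
6. interest=⌊2798785·34/10000⌋=9515; principal=76174-9515=66659; balance=2798785-66659=2732126
7. interest=⌊2732126·34/10000⌋=9289; principal=76174-9289=66885; balance=2732126-66885=2665241
8. interest=⌊2665241·34/10000⌋=9061; principal=76174-9061=67113; balance=2665241-67113=2598128
9. interest=⌊2598128·34/10000⌋=8833; principal=76174-8833=67341; balance=2598128-67341=2530787
10. interest=⌊2530787·34/10000⌋=8604; principal=76174-8604=67570; balance=2530787-67570=2463217
11. interest=⌊2463217·34/10000⌋=8374; principal=76174-8374=67800; balance=2463217-67800=2395417
12. interest=⌊2395417·34/10000⌋=8144; principal=76174-8144=68030; balance=2395417-68030=2327387
13. interest=⌊2327387·34/10000⌋=7913; principal=76174-7913=68261; balance=2327387-68261=2259126
14. interest=⌊2259126·34/10000⌋=7681; principal=76174-7681=68493; balance=2259126-68493=2190633
15. interest=⌊2190633·34/10000⌋=7448; principal=76174-7448=68726; balance=2190633-68726=2121907
16. interest=⌊2121907·34/10000⌋=7214; principal=76174-7214=68960; balance=2121907-68960=2052947
17. interest=⌊2052947·34/10000⌋=6980; principal=76174-6980=69194; balance=2052947-69194=1983753
18. interest=⌊1983753·34/10000⌋=6744; principal=76174-6744=69430; balance=1983753-69430=1914323
19. interest=⌊1914323·34/10000⌋=6508; principal=76174-6508=69666; balance=1914323-69666=1844657
20. interest=⌊1844657·34/10000⌋=6271; principal=76174-6271=69903; balance=1844657-69903=1774754
21. interest=⌊1774754·34/10000⌋=6034; principal=76174-6034=70140; balance=1774754-70140=1704614
22. interest=⌊1704614·34/10000⌋=5795; principal=76174-5795=70379; balance=1704614-70379=1634235
23. interest=⌊1634235·34/10000⌋=5556; principal=76174-5556=70618; balance=1634235-70618=1563617
24. interest=⌊1563617·34/10000⌋=5316; principal=76174-5316=70858; balance=1563617-70858=1492759
25. interest=⌊1492759·34/10000⌋=5075; principal=76174-5075=71099; balance=1492759-71099=1421660
26. interest=⌊1421660·34/10000⌋=4833; principal=76174-4833=71341; balance=1421660-71341=1350319
27. interest=⌊1350319·34/10000⌋=4591; principal=76174-4591=71583; balance=1350319-71583=1278736
28. interest=⌊1278736·34/10000⌋=4347; principal=76174-4347=71827; balance=1278736-71827=1206909
29. interest=⌊1206909·34/10000⌋=4103; principal=76174-4103=72071; balance=1206909-72071=1134838
30. interest=⌊1134838·34/10000⌋=3858; principal=76174-3858=72316; balance=1134838-72316=1062522
31. interest=⌊1062522·34/10000⌋=3612; principal=76174-3612=72562; balance=1062522-72562=989960
32. interest=⌊989960·34/10000⌋=3365; principal=76174-3365=72809; balance=989960-72809=917151
33. interest=⌊917151·34/10000⌋=3118; principal=76174-3118=73056; balance=917151-73056=844095
34. interest=⌊844095·34/10000⌋=2869; principal=76174-2869=73305; balance=844095-73305=770790
35. interest=⌊770790·34/10000⌋=2620; principal=76174-2620=73554; balance=770790-73554=697236
36. interest=⌊697236·34/10000⌋=2370; principal=76174-2370=73804; balance=697236-73804=623432
37. interest=⌊623432·34/10000⌋=2119; principal=76174-2119=74055; balance=623432-74055=549377
38. interest=⌊549377·34/10000⌋=1867; principal=76174-1867=74307; balance=549377-74307=475070

1 10637 65537 3063169
2 10414 65760 2997409
3 10191 65983 2931426
4 9966 66208 2865218
5 9741 66433 2798785
6 9515 66659 2732126
7 9289 66885 2665241
8 9061 67113 2598128
9 8833 67341 2530787
10 8604 67570 2463217
11 8374 67800 2395417
12 8144 68030 2327387
13 7913 68261 2259126
14 7681 68493 2190633
15 7448 68726 2121907
16 7214 68960 2052947
17 6980 69194 1983753
18 6744 69430 1914323
19 6508 69666 1844657
20 6271 69903 1774754
21 6034 70140 1704614
22 5795 70379 1634235
23 5556 70618 1563617
24 5316 70858 1492759
25 5075 71099 1421660
26 4833 71341 1350319
27 4591 71583 1278736
28 4347 71827 1206909
29 4103 72071 1134838
30 3858 72316 1062522
31 3612 72562 989960
32 3365 72809 917151
33 3118 73056 844095
34 2869 73305 770790
35 2620 73554 697236
36 2370 73804 623432
37 2119 74055 549377
38 1867 74307 475070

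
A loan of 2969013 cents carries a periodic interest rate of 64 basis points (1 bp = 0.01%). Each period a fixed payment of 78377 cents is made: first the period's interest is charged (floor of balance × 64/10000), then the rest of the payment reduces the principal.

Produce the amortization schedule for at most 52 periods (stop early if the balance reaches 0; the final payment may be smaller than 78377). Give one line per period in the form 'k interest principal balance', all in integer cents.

1 19001 59376 2909637
2 18621 59756 2849881
3 18239 60138 2789743
4 17854 60523 2729220
5 17467 60910 2668310
6 17077 61300 2607010
7 16684 61693 2545317
8 16290 62087 2483230
9 15892 62485 2420745
10 15492 62885 2357860
11 15090 63287 2294573
12 14685 63692 2230881
13 14277 64100 2166781
14 13867 64510 2102271
15 13454 64923 2037348
16 13039 65338 1972010
17 12620 65757 1906253
18 12200 66177 1840076
19 11776 66601 1773475
20 11350 67027 1706448
21 10921 67456 1638992
22 10489 67888 1571104
23 10055 68322 1502782
24 9617 68760 1434022
25 9177 69200 1364822
26 8734 69643 1295179
27 8289 70088 1225091
28 7840 70537 1154554
29 7389 70988 1083566
30 6934 71443 1012123
31 6477 71900 940223
32 6017 72360 867863
33 5554 72823 795040
34 5088 73289 721751
35 4619 73758 647993
36 4147 74230 573763
37 3672 74705 499058
38 3193 75184 423874
39 2712 75665 348209
40 2228 76149 272060
41 1741 76636 195424
42 1250 77127 118297
43 757 77620 40677
44 260 40677 0

1. interest=⌊2969013·64/10000⌋=19001; principal=78377-19001=59376; balance=2969013-59376=2909637
2. interest=⌊2909637·64/10000⌋=18621; principal=78377-18621=59756; balance=2909637-59756=2849881
3. interest=⌊2849881·64/10000⌋=18239; principal=78377-18239=60138; balance=2849881-60138=2789743
4. interest=⌊2789743·64/10000⌋=17854; principal=78377-17854=60523; balance=2789743-60523=2729220
5. interest=⌊2729220·64/10000⌋=17467; principal=78377-17467=60910; balance=2729220-60910=2668310
6. interest=⌊2668310·64/10000⌋=17077; principal=78377-17077=61300; balance=2668310-61300=2607010
7. interest=⌊2607010·64/10000⌋=16684; principal=78377-16684=61693; balance=2607010-61693=2545317
8. interest=⌊2545317·64/10000⌋=16290; principal=78377-16290=62087; balance=2545317-62087=2483230
9. interest=⌊2483230·64/10000⌋=15892; principal=78377-15892=62485; balance=2483230-62485=2420745
10. interest=⌊2420745·64/10000⌋=15492; principal=78377-15492=62885; balance=2420745-62885=2357860
11. interest=⌊2357860·64/10000⌋=15090; principal=78377-15090=63287; balance=2357860-63287=2294573
12. interest=⌊2294573·64/10000⌋=14685; principal=78377-14685=63692; balance=2294573-63692=2230881
13. interest=⌊2230881·64/10000⌋=14277; principal=78377-14277=64100; balance=2230881-64100=2166781
14. interest=⌊2166781·64/10000⌋=13867; principal=78377-13867=64510; balance=2166781-64510=2102271
15. interest=⌊2102271·64/10000⌋=13454; principal=78377-13454=64923; balance=2102271-64923=2037348
16. interest=⌊2037348·64/10000⌋=13039; principal=78377-13039=65338; balance=2037348-65338=1972010
17. interest=⌊1972010·64/10000⌋=12620; principal=78377-12620=65757; balance=1972010-65757=1906253
18. interest=⌊1906253·64/10000⌋=12200; principal=78377-12200=66177; balance=1906253-66177=1840076
19. interest=⌊1840076·64/10000⌋=11776; principal=78377-11776=66601; balance=1840076-66601=1773475
20. interest=⌊1773475·64/10000⌋=11350; principal=78377-11350=67027; balance=1773475-67027=1706448
21. interest=⌊1706448·64/10000⌋=10921; principal=78377-10921=67456; balance=1706448-67456=1638992
22. interest=⌊1638992·64/10000⌋=10489; principal=78377-10489=67888; balance=1638992-67888=1571104
23. interest=⌊1571104·64/10000⌋=10055; principal=78377-10055=68322; balance=1571104-68322=1502782
24. interest=⌊1502782·64/10000⌋=9617; principal=78377-9617=68760; balance=1502782-68760=1434022
25. interest=⌊1434022·64/10000⌋=9177; principal=78377-9177=69200; balance=1434022-69200=1364822
26. interest=⌊1364822·64/10000⌋=8734; principal=78377-8734=69643; balance=1364822-69643=1295179
27. interest=⌊1295179·64/10000⌋=8289; principal=78377-8289=70088; balance=1295179-70088=1225091
28. interest=⌊1225091·64/10000⌋=7840; principal=78377-7840=70537; balance=1225091-70537=1154554
29. interest=⌊1154554·64/10000⌋=7389; principal=78377-7389=70988; balance=1154554-70988=1083566
30. interest=⌊1083566·64/10000⌋=6934; principal=78377-6934=71443; balance=1083566-71443=1012123
31. interest=⌊1012123·64/10000⌋=6477; principal=78377-6477=71900; balance=1012123-71900=940223
32. interest=⌊940223·64/10000⌋=6017; principal=78377-6017=72360; balance=940223-72360=867863
33. interest=⌊867863·64/10000⌋=5554; principal=78377-5554=72823; balance=867863-72823=795040
34. interest=⌊795040·64/10000⌋=5088; principal=78377-5088=73289; balance=795040-73289=721751
35. interest=⌊721751·64/10000⌋=4619; principal=78377-4619=73758; balance=721751-73758=647993
36. interest=⌊647993·64/10000⌋=4147; principal=78377-4147=74230; balance=647993-74230=573763
37. interest=⌊573763·64/10000⌋=3672; principal=78377-3672=74705; balance=573763-74705=499058
38. interest=⌊499058·64/10000⌋=3193; principal=78377-3193=75184; balance=499058-75184=423874
39. interest=⌊423874·64/10000⌋=2712; principal=78377-2712=75665; balance=423874-75665=348209
40. interest=⌊348209·64/10000⌋=2228; principal=78377-2228=76149; balance=348209-76149=272060
41. interest=⌊272060·64/10000⌋=1741; principal=78377-1741=76636; balance=272060-76636=195424
42. interest=⌊195424·64/10000⌋=1250; principal=78377-1250=77127; balance=195424-77127=118297
43. interest=⌊118297·64/10000⌋=757; principal=78377-757=77620; balance=118297-77620=40677
44. interest=⌊40677·64/10000⌋=260; principal=min(78377-260,40677)=40677; balance=40677-40677=0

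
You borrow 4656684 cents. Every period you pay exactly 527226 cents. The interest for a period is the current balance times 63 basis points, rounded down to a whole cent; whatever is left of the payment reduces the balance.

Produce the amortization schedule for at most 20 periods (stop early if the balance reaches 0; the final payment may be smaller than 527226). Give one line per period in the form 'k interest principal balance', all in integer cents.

1. interest=⌊4656684·63/10000⌋=29337; principal=527226-29337=497889; balance=4656684-497889=4158795
2. interest=⌊4158795·63/10000⌋=26200; principal=527226-26200=501026; balance=4158795-501026=3657769
3. interest=⌊3657769·63/10000⌋=23043; principal=527226-23043=504183; balance=3657769-504183=3153586
4. interest=⌊3153586·63/10000⌋=19867; principal=527226-19867=507359; balance=3153586-507359=2646227
5. interest=⌊2646227·63/10000⌋=16671; principal=527226-16671=510555; balance=2646227-510555=2135672
6. interest=⌊2135672·63/10000⌋=13454; principal=527226-13454=513772; balance=2135672-513772=1621900
7. interest=⌊1621900·63/10000⌋=10217; principal=527226-10217=517009; balance=1621900-517009=1104891
8. interest=⌊1104891·63/10000⌋=6960; principal=527226-6960=520266; balance=1104891-520266=584625
9. interest=⌊584625·63/10000⌋=3683; principal=527226-3683=523543; balance=584625-523543=61082
10. interest=⌊61082·63/10000⌋=384; principal=min(527226-384,61082)=61082; balance=61082-61082=0

1 29337 497889 4158795
2 26200 501026 3657769
3 23043 504183 3153586
4 19867 507359 2646227
5 16671 510555 2135672
6 13454 513772 1621900
7 10217 517009 1104891
8 6960 520266 584625
9 3683 523543 61082
10 384 61082 0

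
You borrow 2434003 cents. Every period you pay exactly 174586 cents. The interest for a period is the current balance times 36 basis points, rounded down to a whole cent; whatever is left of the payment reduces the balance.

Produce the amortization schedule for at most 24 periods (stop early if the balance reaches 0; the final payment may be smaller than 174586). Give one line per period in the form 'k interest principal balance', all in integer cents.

1 8762 165824 2268179
2 8165 166421 2101758
3 7566 167020 1934738
4 6965 167621 1767117
5 6361 168225 1598892
6 5756 168830 1430062
7 5148 169438 1260624
8 4538 170048 1090576
9 3926 170660 919916
10 3311 171275 748641
11 2695 171891 576750
12 2076 172510 404240
13 1455 173131 231109
14 831 173755 57354
15 206 57354 0

1. interest=⌊2434003·36/10000⌋=8762; principal=174586-8762=165824; balance=2434003-165824=2268179
2. interest=⌊2268179·36/10000⌋=8165; principal=174586-8165=166421; balance=2268179-166421=2101758
3. interest=⌊2101758·36/10000⌋=7566; principal=174586-7566=167020; balance=2101758-167020=1934738
4. interest=⌊1934738·36/10000⌋=6965; principal=174586-6965=167621; balance=1934738-167621=1767117
5. interest=⌊1767117·36/10000⌋=6361; principal=174586-6361=168225; balance=1767117-168225=1598892
6. interest=⌊1598892·36/10000⌋=5756; principal=174586-5756=168830; balance=1598892-168830=1430062
7. interest=⌊1430062·36/10000⌋=5148; principal=174586-5148=169438; balance=1430062-169438=1260624
8. interest=⌊1260624·36/10000⌋=4538; principal=174586-4538=170048; balance=1260624-170048=1090576
9. interest=⌊1090576·36/10000⌋=3926; principal=174586-3926=170660; balance=1090576-170660=919916
10. interest=⌊919916·36/10000⌋=3311; principal=174586-3311=171275; balance=919916-171275=748641
11. interest=⌊748641·36/10000⌋=2695; principal=174586-2695=171891; balance=748641-171891=576750
12. interest=⌊576750·36/10000⌋=2076; principal=174586-2076=172510; balance=576750-172510=404240
13. interest=⌊404240·36/10000⌋=1455; principal=174586-1455=173131; balance=404240-173131=231109
14. interest=⌊231109·36/10000⌋=831; principal=174586-831=173755; balance=231109-173755=57354
15. interest=⌊57354·36/10000⌋=206; principal=min(174586-206,57354)=57354; balance=57354-57354=0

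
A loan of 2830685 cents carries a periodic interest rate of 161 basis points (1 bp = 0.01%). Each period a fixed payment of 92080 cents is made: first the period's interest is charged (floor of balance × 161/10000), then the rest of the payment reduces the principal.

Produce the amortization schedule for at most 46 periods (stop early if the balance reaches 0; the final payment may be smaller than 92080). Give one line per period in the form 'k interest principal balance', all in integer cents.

1. interest=⌊2830685·161/10000⌋=45574; principal=92080-45574=46506; balance=2830685-46506=2784179
2. interest=⌊2784179·161/10000⌋=44825; principal=92080-44825=47255; balance=2784179-47255=2736924
3. interest=⌊2736924·161/10000⌋=44064; principal=92080-44064=48016; balance=2736924-48016=2688908
4. interest=⌊2688908·161/10000⌋=43291; principal=92080-43291=48789; balance=2688908-48789=2640119
5. interest=⌊2640119·161/10000⌋=42505; principal=92080-42505=49575; balance=2640119-49575=2590544
6. interest=⌊2590544·161/10000⌋=41707; principal=92080-41707=50373; balance=2590544-50373=2540171
7. interest=⌊2540171·161/10000⌋=40896; principal=92080-40896=51184; balance=2540171-51184=2488987
8. interest=⌊2488987·161/10000⌋=40072; principal=92080-40072=52008; balance=2488987-52008=2436979
9. interest=⌊2436979·161/10000⌋=39235; principal=92080-39235=52845; balance=2436979-52845=2384134
10. interest=⌊2384134·161/10000⌋=38384; principal=92080-38384=53696; balance=2384134-53696=2330438
11. interest=⌊2330438·161/10000⌋=37520; principal=92080-37520=54560; balance=2330438-54560=2275878
12. interest=⌊2275878·161/10000⌋=36641; principal=92080-36641=55439; balance=2275878-55439=2220439
13. interest=⌊2220439·161/10000⌋=35749; principal=92080-35749=56331; balance=2220439-56331=2164108
14. interest=⌊2164108·161/10000⌋=34842; principal=92080-34842=57238; balance=2164108-57238=2106870
15. interest=⌊2106870·161/10000⌋=33920; principal=92080-33920=58160; balance=2106870-58160=2048710
16. interest=⌊2048710·161/10000⌋=32984; principal=92080-32984=59096; balance=2048710-59096=1989614
17. interest=⌊1989614·161/10000⌋=32032; principal=92080-32032=60048; balance=1989614-60048=1929566
18. interest=⌊1929566·161/10000⌋=31066; principal=92080-31066=61014; balance=1929566-61014=1868552
19. interest=⌊1868552·161/10000⌋=30083; principal=92080-30083=61997; balance=1868552-61997=1806555
20. interest=⌊1806555·161/10000⌋=29085; principal=92080-29085=62995; balance=1806555-62995=1743560
21. interest=⌊1743560·161/10000⌋=28071; principal=92080-28071=64009; balance=1743560-64009=1679551
22. interest=⌊1679551·161/10000⌋=27040; principal=92080-27040=65040; balance=1679551-65040=1614511
23. interest=⌊1614511·161/10000⌋=25993; principal=92080-25993=66087; balance=1614511-66087=1548424
24. interest=⌊1548424·161/10000⌋=24929; principal=92080-24929=67151; balance=1548424-67151=1481273
25. interest=⌊1481273·161/10000⌋=23848; principal=92080-23848=68232; balance=1481273-68232=1413041
26. interest=⌊1413041·161/10000⌋=22749; principal=92080-22749=69331; balance=1413041-69331=1343710
27. interest=⌊1343710·161/10000⌋=21633; principal=92080-21633=70447; balance=1343710-70447=1273263
28. interest=⌊1273263·161/10000⌋=20499; principal=92080-20499=71581; balance=1273263-71581=1201682
29. interest=⌊1201682·161/10000⌋=19347; principal=92080-19347=72733; balance=1201682-72733=1128949
30. interest=⌊1128949·161/10000⌋=18176; principal=92080-18176=73904; balance=1128949-73904=1055045
31. interest=⌊1055045·161/10000⌋=16986; principal=92080-16986=75094; balance=1055045-75094=979951
32. interest=⌊979951·161/10000⌋=15777; principal=92080-15777=76303; balance=979951-76303=903648
33. interest=⌊903648·161/10000⌋=14548; principal=92080-14548=77532; balance=903648-77532=826116
34. interest=⌊826116·161/10000⌋=13300; principal=92080-13300=78780; balance=826116-78780=747336
35. interest=⌊747336·161/10000⌋=12032; principal=92080-12032=80048; balance=747336-80048=667288
36. interest=⌊667288·161/10000⌋=10743; principal=92080-10743=81337; balance=667288-81337=585951
37. interest=⌊585951·161/10000⌋=9433; principal=92080-9433=82647; balance=585951-82647=503304
38. interest=⌊503304·161/10000⌋=8103; principal=92080-8103=83977; balance=503304-83977=419327
39. interest=⌊419327·161/10000⌋=6751; principal=92080-6751=85329; balance=419327-85329=333998
40. interest=⌊333998·161/10000⌋=5377; principal=92080-5377=86703; balance=333998-86703=247295
41. interest=⌊247295·161/10000⌋=3981; principal=92080-3981=88099; balance=247295-88099=159196
42. interest=⌊159196·161/10000⌋=2563; principal=92080-2563=89517; balance=159196-89517=69679
43. interest=⌊69679·161/10000⌋=1121; principal=min(92080-1121,69679)=69679; balance=69679-69679=0

1 45574 46506 2784179
2 44825 47255 2736924
3 44064 48016 2688908
4 43291 48789 2640119
5 42505 49575 2590544
6 41707 50373 2540171
7 40896 51184 2488987
8 40072 52008 2436979
9 39235 52845 2384134
10 38384 53696 2330438
11 37520 54560 2275878
12 36641 55439 2220439
13 35749 56331 2164108
14 34842 57238 2106870
15 33920 58160 2048710
16 32984 59096 1989614
17 32032 60048 1929566
18 31066 61014 1868552
19 30083 61997 1806555
20 29085 62995 1743560
21 28071 64009 1679551
22 27040 65040 1614511
23 25993 66087 1548424
24 24929 67151 1481273
25 23848 68232 1413041
26 22749 69331 1343710
27 21633 70447 1273263
28 20499 71581 1201682
29 19347 72733 1128949
30 18176 73904 1055045
31 16986 75094 979951
32 15777 76303 903648
33 14548 77532 826116
34 13300 78780 747336
35 12032 80048 667288
36 10743 81337 585951
37 9433 82647 503304
38 8103 83977 419327
39 6751 85329 333998
40 5377 86703 247295
41 3981 88099 159196
42 2563 89517 69679
43 1121 69679 0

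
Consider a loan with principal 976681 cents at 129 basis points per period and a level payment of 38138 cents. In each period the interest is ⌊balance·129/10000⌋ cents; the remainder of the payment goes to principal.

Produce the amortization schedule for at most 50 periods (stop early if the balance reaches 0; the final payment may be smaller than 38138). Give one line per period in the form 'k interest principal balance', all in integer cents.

1 12599 25539 951142
2 12269 25869 925273
3 11936 26202 899071
4 11598 26540 872531
5 11255 26883 845648
6 10908 27230 818418
7 10557 27581 790837
8 10201 27937 762900
9 9841 28297 734603
10 9476 28662 705941
11 9106 29032 676909
12 8732 29406 647503
13 8352 29786 617717
14 7968 30170 587547
15 7579 30559 556988
16 7185 30953 526035
17 6785 31353 494682
18 6381 31757 462925
19 5971 32167 430758
20 5556 32582 398176
21 5136 33002 365174
22 4710 33428 331746
23 4279 33859 297887
24 3842 34296 263591
25 3400 34738 228853
26 2952 35186 193667
27 2498 35640 158027
28 2038 36100 121927
29 1572 36566 85361
30 1101 37037 48324
31 623 37515 10809
32 139 10809 0

1. interest=⌊976681·129/10000⌋=12599; principal=38138-12599=25539; balance=976681-25539=951142
2. interest=⌊951142·129/10000⌋=12269; principal=38138-12269=25869; balance=951142-25869=925273
3. interest=⌊925273·129/10000⌋=11936; principal=38138-11936=26202; balance=925273-26202=899071
4. interest=⌊899071·129/10000⌋=11598; principal=38138-11598=26540; balance=899071-26540=872531
5. interest=⌊872531·129/10000⌋=11255; principal=38138-11255=26883; balance=872531-26883=845648
6. interest=⌊845648·129/10000⌋=10908; principal=38138-10908=27230; balance=845648-27230=818418
7. interest=⌊818418·129/10000⌋=10557; principal=38138-10557=27581; balance=818418-27581=790837
8. interest=⌊790837·129/10000⌋=10201; principal=38138-10201=27937; balance=790837-27937=762900
9. interest=⌊762900·129/10000⌋=9841; principal=38138-9841=28297; balance=762900-28297=734603
10. interest=⌊734603·129/10000⌋=9476; principal=38138-9476=28662; balance=734603-28662=705941
11. interest=⌊705941·129/10000⌋=9106; principal=38138-9106=29032; balance=705941-29032=676909
12. interest=⌊676909·129/10000⌋=8732; principal=38138-8732=29406; balance=676909-29406=647503
13. interest=⌊647503·129/10000⌋=8352; principal=38138-8352=29786; balance=647503-29786=617717
14. interest=⌊617717·129/10000⌋=7968; principal=38138-7968=30170; balance=617717-30170=587547
15. interest=⌊587547·129/10000⌋=7579; principal=38138-7579=30559; balance=587547-30559=556988
16. interest=⌊556988·129/10000⌋=7185; principal=38138-7185=30953; balance=556988-30953=526035
17. interest=⌊526035·129/10000⌋=6785; principal=38138-6785=31353; balance=526035-31353=494682
18. interest=⌊494682·129/10000⌋=6381; principal=38138-6381=31757; balance=494682-31757=462925
19. interest=⌊462925·129/10000⌋=5971; principal=38138-5971=32167; balance=462925-32167=430758
20. interest=⌊430758·129/10000⌋=5556; principal=38138-5556=32582; balance=430758-32582=398176
21. interest=⌊398176·129/10000⌋=5136; principal=38138-5136=33002; balance=398176-33002=365174
22. interest=⌊365174·129/10000⌋=4710; principal=38138-4710=33428; balance=365174-33428=331746
23. interest=⌊331746·129/10000⌋=4279; principal=38138-4279=33859; balance=331746-33859=297887
24. interest=⌊297887·129/10000⌋=3842; principal=38138-3842=34296; balance=297887-34296=263591
25. interest=⌊263591·129/10000⌋=3400; principal=38138-3400=34738; balance=263591-34738=228853
26. interest=⌊228853·129/10000⌋=2952; principal=38138-2952=35186; balance=228853-35186=193667
27. interest=⌊193667·129/10000⌋=2498; principal=38138-2498=35640; balance=193667-35640=158027
28. interest=⌊158027·129/10000⌋=2038; principal=38138-2038=36100; balance=158027-36100=121927
29. interest=⌊121927·129/10000⌋=1572; principal=38138-1572=36566; balance=121927-36566=85361
30. interest=⌊85361·129/10000⌋=1101; principal=38138-1101=37037; balance=85361-37037=48324
31. interest=⌊48324·129/10000⌋=623; principal=38138-623=37515; balance=48324-37515=10809
32. interest=⌊10809·129/10000⌋=139; principal=min(38138-139,10809)=10809; balance=10809-10809=0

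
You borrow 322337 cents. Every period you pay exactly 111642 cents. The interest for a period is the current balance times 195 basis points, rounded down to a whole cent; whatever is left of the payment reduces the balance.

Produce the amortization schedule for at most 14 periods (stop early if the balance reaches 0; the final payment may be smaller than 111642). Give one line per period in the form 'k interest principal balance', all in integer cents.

1 6285 105357 216980
2 4231 107411 109569
3 2136 109506 63
4 1 63 0

1. interest=⌊322337·195/10000⌋=6285; principal=111642-6285=105357; balance=322337-105357=216980
2. interest=⌊216980·195/10000⌋=4231; principal=111642-4231=107411; balance=216980-107411=109569
3. interest=⌊109569·195/10000⌋=2136; principal=111642-2136=109506; balance=109569-109506=63
4. interest=⌊63·195/10000⌋=1; principal=min(111642-1,63)=63; balance=63-63=0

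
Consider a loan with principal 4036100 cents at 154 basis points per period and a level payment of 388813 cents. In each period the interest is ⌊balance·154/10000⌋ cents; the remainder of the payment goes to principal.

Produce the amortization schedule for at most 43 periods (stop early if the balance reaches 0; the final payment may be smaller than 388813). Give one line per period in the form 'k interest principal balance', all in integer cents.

1 62155 326658 3709442
2 57125 331688 3377754
3 52017 336796 3040958
4 46830 341983 2698975
5 41564 347249 2351726
6 36216 352597 1999129
7 30786 358027 1641102
8 25272 363541 1277561
9 19674 369139 908422
10 13989 374824 533598
11 8217 380596 153002
12 2356 153002 0

1. interest=⌊4036100·154/10000⌋=62155; principal=388813-62155=326658; balance=4036100-326658=3709442
2. interest=⌊3709442·154/10000⌋=57125; principal=388813-57125=331688; balance=3709442-331688=3377754
3. interest=⌊3377754·154/10000⌋=52017; principal=388813-52017=336796; balance=3377754-336796=3040958
4. interest=⌊3040958·154/10000⌋=46830; principal=388813-46830=341983; balance=3040958-341983=2698975
5. interest=⌊2698975·154/10000⌋=41564; principal=388813-41564=347249; balance=2698975-347249=2351726
6. interest=⌊2351726·154/10000⌋=36216; principal=388813-36216=352597; balance=2351726-352597=1999129
7. interest=⌊1999129·154/10000⌋=30786; principal=388813-30786=358027; balance=1999129-358027=1641102
8. interest=⌊1641102·154/10000⌋=25272; principal=388813-25272=363541; balance=1641102-363541=1277561
9. interest=⌊1277561·154/10000⌋=19674; principal=388813-19674=369139; balance=1277561-369139=908422
10. interest=⌊908422·154/10000⌋=13989; principal=388813-13989=374824; balance=908422-374824=533598
11. interest=⌊533598·154/10000⌋=8217; principal=388813-8217=380596; balance=533598-380596=153002
12. interest=⌊153002·154/10000⌋=2356; principal=min(388813-2356,153002)=153002; balance=153002-153002=0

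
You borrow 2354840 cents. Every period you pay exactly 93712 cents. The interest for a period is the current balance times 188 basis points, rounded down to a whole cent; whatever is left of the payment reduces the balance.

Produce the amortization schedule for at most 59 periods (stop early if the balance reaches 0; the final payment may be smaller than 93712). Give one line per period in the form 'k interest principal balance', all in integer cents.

1. interest=⌊2354840·188/10000⌋=44270; principal=93712-44270=49442; balance=2354840-49442=2305398
2. interest=⌊2305398·188/10000⌋=43341; principal=93712-43341=50371; balance=2305398-50371=2255027
3. interest=⌊2255027·188/10000⌋=42394; principal=93712-42394=51318; balance=2255027-51318=2203709
4. interest=⌊2203709·188/10000⌋=41429; principal=93712-41429=52283; balance=2203709-52283=2151426
5. interest=⌊2151426·188/10000⌋=40446; principal=93712-40446=53266; balance=2151426-53266=2098160
6. interest=⌊2098160·188/10000⌋=39445; principal=93712-39445=54267; balance=2098160-54267=2043893
7. interest=⌊2043893·188/10000⌋=38425; principal=93712-38425=55287; balance=2043893-55287=1988606
8. interest=⌊1988606·188/10000⌋=37385; principal=93712-37385=56327; balance=1988606-56327=1932279
9. interest=⌊1932279·188/10000⌋=36326; principal=93712-36326=57386; balance=1932279-57386=1874893
10. interest=⌊1874893·188/10000⌋=35247; principal=93712-35247=58465; balance=1874893-58465=1816428
11. interest=⌊1816428·188/10000⌋=34148; principal=93712-34148=59564; balance=1816428-59564=1756864
12. interest=⌊1756864·188/10000⌋=33029; principal=93712-33029=60683; balance=1756864-60683=1696181
13. interest=⌊1696181·188/10000⌋=31888; principal=93712-31888=61824; balance=1696181-61824=1634357
14. interest=⌊1634357·188/10000⌋=30725; principal=93712-30725=62987; balance=1634357-62987=1571370
15. interest=⌊1571370·188/10000⌋=29541; principal=93712-29541=64171; balance=1571370-64171=1507199
16. interest=⌊1507199·188/10000⌋=28335; principal=93712-28335=65377; balance=1507199-65377=1441822
17. interest=⌊1441822·188/10000⌋=27106; principal=93712-27106=66606; balance=1441822-66606=1375216
18. interest=⌊1375216·188/10000⌋=25854; principal=93712-25854=67858; balance=1375216-67858=1307358
19. interest=⌊1307358·188/10000⌋=24578; principal=93712-24578=69134; balance=1307358-69134=1238224
20. interest=⌊1238224·188/10000⌋=23278; principal=93712-23278=70434; balance=1238224-70434=1167790
21. interest=⌊1167790·188/10000⌋=21954; principal=93712-21954=71758; balance=1167790-71758=1096032
22. interest=⌊1096032·188/10000⌋=20605; principal=93712-20605=73107; balance=1096032-73107=1022925
23. interest=⌊1022925·188/10000⌋=19230; principal=93712-19230=74482; balance=1022925-74482=948443
24. interest=⌊948443·188/10000⌋=17830; principal=93712-17830=75882; balance=948443-75882=872561
25. interest=⌊872561·188/10000⌋=16404; principal=93712-16404=77308; balance=872561-77308=795253
26. interest=⌊795253·188/10000⌋=14950; principal=93712-14950=78762; balance=795253-78762=716491
27. interest=⌊716491·188/10000⌋=13470; principal=93712-13470=80242; balance=716491-80242=636249
28. interest=⌊636249·188/10000⌋=11961; principal=93712-11961=81751; balance=636249-81751=554498
29. interest=⌊554498·188/10000⌋=10424; principal=93712-10424=83288; balance=554498-83288=471210
30. interest=⌊471210·188/10000⌋=8858; principal=93712-8858=84854; balance=471210-84854=386356
31. interest=⌊386356·188/10000⌋=7263; principal=93712-7263=86449; balance=386356-86449=299907
32. interest=⌊299907·188/10000⌋=5638; principal=93712-5638=88074; balance=299907-88074=211833
33. interest=⌊211833·188/10000⌋=3982; principal=93712-3982=89730; balance=211833-89730=122103
34. interest=⌊122103·188/10000⌋=2295; principal=93712-2295=91417; balance=122103-91417=30686
35. interest=⌊30686·188/10000⌋=576; principal=min(93712-576,30686)=30686; balance=30686-30686=0

1 44270 49442 2305398
2 43341 50371 2255027
3 42394 51318 2203709
4 41429 52283 2151426
5 40446 53266 2098160
6 39445 54267 2043893
7 38425 55287 1988606
8 37385 56327 1932279
9 36326 57386 1874893
10 35247 58465 1816428
11 34148 59564 1756864
12 33029 60683 1696181
13 31888 61824 1634357
14 30725 62987 1571370
15 29541 64171 1507199
16 28335 65377 1441822
17 27106 66606 1375216
18 25854 67858 1307358
19 24578 69134 1238224
20 23278 70434 1167790
21 21954 71758 1096032
22 20605 73107 1022925
23 19230 74482 948443
24 17830 75882 872561
25 16404 77308 795253
26 14950 78762 716491
27 13470 80242 636249
28 11961 81751 554498
29 10424 83288 471210
30 8858 84854 386356
31 7263 86449 299907
32 5638 88074 211833
33 3982 89730 122103
34 2295 91417 30686
35 576 30686 0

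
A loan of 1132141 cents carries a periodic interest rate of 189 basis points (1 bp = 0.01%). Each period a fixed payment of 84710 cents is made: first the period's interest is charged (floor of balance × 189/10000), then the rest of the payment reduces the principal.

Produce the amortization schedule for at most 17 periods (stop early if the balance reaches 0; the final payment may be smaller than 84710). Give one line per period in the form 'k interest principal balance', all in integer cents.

1. interest=⌊1132141·189/10000⌋=21397; principal=84710-21397=63313; balance=1132141-63313=1068828
2. interest=⌊1068828·189/10000⌋=20200; principal=84710-20200=64510; balance=1068828-64510=1004318
3. interest=⌊1004318·189/10000⌋=18981; principal=84710-18981=65729; balance=1004318-65729=938589
4. interest=⌊938589·189/10000⌋=17739; principal=84710-17739=66971; balance=938589-66971=871618
5. interest=⌊871618·189/10000⌋=16473; principal=84710-16473=68237; balance=871618-68237=803381
6. interest=⌊803381·189/10000⌋=15183; principal=84710-15183=69527; balance=803381-69527=733854
7. interest=⌊733854·189/10000⌋=13869; principal=84710-13869=70841; balance=733854-70841=663013
8. interest=⌊663013·189/10000⌋=12530; principal=84710-12530=72180; balance=663013-72180=590833
9. interest=⌊590833·189/10000⌋=11166; principal=84710-11166=73544; balance=590833-73544=517289
10. interest=⌊517289·189/10000⌋=9776; principal=84710-9776=74934; balance=517289-74934=442355
11. interest=⌊442355·189/10000⌋=8360; principal=84710-8360=76350; balance=442355-76350=366005
12. interest=⌊366005·189/10000⌋=6917; principal=84710-6917=77793; balance=366005-77793=288212
13. interest=⌊288212·189/10000⌋=5447; principal=84710-5447=79263; balance=288212-79263=208949
14. interest=⌊208949·189/10000⌋=3949; principal=84710-3949=80761; balance=208949-80761=128188
15. interest=⌊128188·189/10000⌋=2422; principal=84710-2422=82288; balance=128188-82288=45900
16. interest=⌊45900·189/10000⌋=867; principal=min(84710-867,45900)=45900; balance=45900-45900=0

1 21397 63313 1068828
2 20200 64510 1004318
3 18981 65729 938589
4 17739 66971 871618
5 16473 68237 803381
6 15183 69527 733854
7 13869 70841 663013
8 12530 72180 590833
9 11166 73544 517289
10 9776 74934 442355
11 8360 76350 366005
12 6917 77793 288212
13 5447 79263 208949
14 3949 80761 128188
15 2422 82288 45900
16 867 45900 0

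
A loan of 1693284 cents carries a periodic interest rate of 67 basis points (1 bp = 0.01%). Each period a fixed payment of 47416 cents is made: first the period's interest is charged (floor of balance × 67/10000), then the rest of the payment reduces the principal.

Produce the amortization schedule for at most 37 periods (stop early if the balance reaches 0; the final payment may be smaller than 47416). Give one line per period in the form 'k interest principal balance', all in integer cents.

1. interest=⌊1693284·67/10000⌋=11345; principal=47416-11345=36071; balance=1693284-36071=1657213
2. interest=⌊1657213·67/10000⌋=11103; principal=47416-11103=36313; balance=1657213-36313=1620900
3. interest=⌊1620900·67/10000⌋=10860; principal=47416-10860=36556; balance=1620900-36556=1584344
4. interest=⌊1584344·67/10000⌋=10615; principal=47416-10615=36801; balance=1584344-36801=1547543
5. interest=⌊1547543·67/10000⌋=10368; principal=47416-10368=37048; balance=1547543-37048=1510495
6. interest=⌊1510495·67/10000⌋=10120; principal=47416-10120=37296; balance=1510495-37296=1473199
7. interest=⌊1473199·67/10000⌋=9870; principal=47416-9870=37546; balance=1473199-37546=1435653
8. interest=⌊1435653·67/10000⌋=9618; principal=47416-9618=37798; balance=1435653-37798=1397855
9. interest=⌊1397855·67/10000⌋=9365; principal=47416-9365=38051; balance=1397855-38051=1359804
10. interest=⌊1359804·67/10000⌋=9110; principal=47416-9110=38306; balance=1359804-38306=1321498
11. interest=⌊1321498·67/10000⌋=8854; principal=47416-8854=38562; balance=1321498-38562=1282936
12. interest=⌊1282936·67/10000⌋=8595; principal=47416-8595=38821; balance=1282936-38821=1244115
13. interest=⌊1244115·67/10000⌋=8335; principal=47416-8335=39081; balance=1244115-39081=1205034
14. interest=⌊1205034·67/10000⌋=8073; principal=47416-8073=39343; balance=1205034-39343=1165691
15. interest=⌊1165691·67/10000⌋=7810; principal=47416-7810=39606; balance=1165691-39606=1126085
16. interest=⌊1126085·67/10000⌋=7544; principal=47416-7544=39872; balance=1126085-39872=1086213
17. interest=⌊1086213·67/10000⌋=7277; principal=47416-7277=40139; balance=1086213-40139=1046074
18. interest=⌊1046074·67/10000⌋=7008; principal=47416-7008=40408; balance=1046074-40408=1005666
19. interest=⌊1005666·67/10000⌋=6737; principal=47416-6737=40679; balance=1005666-40679=964987
20. interest=⌊964987·67/10000⌋=6465; principal=47416-6465=40951; balance=964987-40951=924036
21. interest=⌊924036·67/10000⌋=6191; principal=47416-6191=41225; balance=924036-41225=882811
22. interest=⌊882811·67/10000⌋=5914; principal=47416-5914=41502; balance=882811-41502=841309
23. interest=⌊841309·67/10000⌋=5636; principal=47416-5636=41780; balance=841309-41780=799529
24. interest=⌊799529·67/10000⌋=5356; principal=47416-5356=42060; balance=799529-42060=757469
25. interest=⌊757469·67/10000⌋=5075; principal=47416-5075=42341; balance=757469-42341=715128
26. interest=⌊715128·67/10000⌋=4791; principal=47416-4791=42625; balance=715128-42625=672503
27. interest=⌊672503·67/10000⌋=4505; principal=47416-4505=42911; balance=672503-42911=629592
28. interest=⌊629592·67/10000⌋=4218; principal=47416-4218=43198; balance=629592-43198=586394
29. interest=⌊586394·67/10000⌋=3928; principal=47416-3928=43488; balance=586394-43488=542906
30. interest=⌊542906·67/10000⌋=3637; principal=47416-3637=43779; balance=542906-43779=499127
31. interest=⌊499127·67/10000⌋=3344; principal=47416-3344=44072; balance=499127-44072=455055
32. interest=⌊455055·67/10000⌋=3048; principal=47416-3048=44368; balance=455055-44368=410687
33. interest=⌊410687·67/10000⌋=2751; principal=47416-2751=44665; balance=410687-44665=366022
34. interest=⌊366022·67/10000⌋=2452; principal=47416-2452=44964; balance=366022-44964=321058
35. interest=⌊321058·67/10000⌋=2151; principal=47416-2151=45265; balance=321058-45265=275793
36. interest=⌊275793·67/10000⌋=1847; principal=47416-1847=45569; balance=275793-45569=230224
37. interest=⌊230224·67/10000⌋=1542; principal=47416-1542=45874; balance=230224-45874=184350

1 11345 36071 1657213
2 11103 36313 1620900
3 10860 36556 1584344
4 10615 36801 1547543
5 10368 37048 1510495
6 10120 37296 1473199
7 9870 37546 1435653
8 9618 37798 1397855
9 9365 38051 1359804
10 9110 38306 1321498
11 8854 38562 1282936
12 8595 38821 1244115
13 8335 39081 1205034
14 8073 39343 1165691
15 7810 39606 1126085
16 7544 39872 1086213
17 7277 40139 1046074
18 7008 40408 1005666
19 6737 40679 964987
20 6465 40951 924036
21 6191 41225 882811
22 5914 41502 841309
23 5636 41780 799529
24 5356 42060 757469
25 5075 42341 715128
26 4791 42625 672503
27 4505 42911 629592
28 4218 43198 586394
29 3928 43488 542906
30 3637 43779 499127
31 3344 44072 455055
32 3048 44368 410687
33 2751 44665 366022
34 2452 44964 321058
35 2151 45265 275793
36 1847 45569 230224
37 1542 45874 184350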